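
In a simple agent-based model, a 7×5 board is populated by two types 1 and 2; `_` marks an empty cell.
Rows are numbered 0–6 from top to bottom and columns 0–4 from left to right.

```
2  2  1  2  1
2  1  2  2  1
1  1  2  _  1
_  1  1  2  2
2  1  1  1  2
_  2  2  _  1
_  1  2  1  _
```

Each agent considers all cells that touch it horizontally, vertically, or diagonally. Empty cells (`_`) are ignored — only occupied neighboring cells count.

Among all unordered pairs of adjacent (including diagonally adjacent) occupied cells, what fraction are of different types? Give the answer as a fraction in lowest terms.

Scan each occupied cell's neighbors to the right and below (and the two forward diagonals) so each pair is counted once.
From row 0: 9 unlike of 17 pairs (running 9/17).
From row 1: 8 unlike of 14 pairs (running 17/31).
From row 2: 5 unlike of 10 pairs (running 22/41).
From row 3: 5 unlike of 14 pairs (running 27/55).
From row 4: 8 unlike of 12 pairs (running 35/67).
From row 5: 3 unlike of 7 pairs (running 38/74).
From row 6: 2 unlike of 2 pairs (running 40/76).
Total adjacent occupied pairs: 76; unlike-type pairs: 40.
40/76 reduces to 10/19.

10/19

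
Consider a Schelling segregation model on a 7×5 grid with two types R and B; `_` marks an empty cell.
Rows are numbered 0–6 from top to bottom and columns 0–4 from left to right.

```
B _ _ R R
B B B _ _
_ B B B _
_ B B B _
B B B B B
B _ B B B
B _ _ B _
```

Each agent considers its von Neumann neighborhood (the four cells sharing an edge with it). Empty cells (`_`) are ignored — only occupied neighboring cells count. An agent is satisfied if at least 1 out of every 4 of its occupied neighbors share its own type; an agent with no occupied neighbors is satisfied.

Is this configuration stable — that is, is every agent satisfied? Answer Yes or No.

Yes

Row 0: (0,0)B 1/1 ok · (0,3)R 1/1 ok · (0,4)R 1/1 ok
Row 1: (1,0)B 2/2 ok · (1,1)B 3/3 ok · (1,2)B 2/2 ok
Row 2: (2,1)B 3/3 ok · (2,2)B 4/4 ok · (2,3)B 2/2 ok
Row 3: (3,1)B 3/3 ok · (3,2)B 4/4 ok · (3,3)B 3/3 ok
Row 4: (4,0)B 2/2 ok · (4,1)B 3/3 ok · (4,2)B 4/4 ok · (4,3)B 4/4 ok · (4,4)B 2/2 ok
Row 5: (5,0)B 2/2 ok · (5,2)B 2/2 ok · (5,3)B 4/4 ok · (5,4)B 2/2 ok
Row 6: (6,0)B 1/1 ok · (6,3)B 1/1 ok
All meet the threshold, so the configuration is stable.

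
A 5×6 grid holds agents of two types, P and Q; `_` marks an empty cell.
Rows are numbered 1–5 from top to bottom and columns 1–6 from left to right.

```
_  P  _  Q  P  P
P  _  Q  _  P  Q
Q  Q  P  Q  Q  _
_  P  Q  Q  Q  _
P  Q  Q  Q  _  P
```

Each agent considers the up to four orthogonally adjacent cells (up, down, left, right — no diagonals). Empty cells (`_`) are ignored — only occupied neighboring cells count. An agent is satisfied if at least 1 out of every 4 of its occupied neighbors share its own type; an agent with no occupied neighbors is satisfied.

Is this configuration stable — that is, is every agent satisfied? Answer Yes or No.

Row 1: (1,2)P 0/0 ✓ · (1,4)Q 0/1 ✗ · (1,5)P 2/3 ✓ · (1,6)P 1/2 ✓
Row 2: (2,1)P 0/1 ✗ · (2,3)Q 0/1 ✗ · (2,5)P 1/3 ✓ · (2,6)Q 0/2 ✗
Row 3: (3,1)Q 1/2 ✓ · (3,2)Q 1/3 ✓ · (3,3)P 0/4 ✗ · (3,4)Q 2/3 ✓ · (3,5)Q 2/3 ✓
Row 4: (4,2)P 0/3 ✗ · (4,3)Q 2/4 ✓ · (4,4)Q 4/4 ✓ · (4,5)Q 2/2 ✓
Row 5: (5,1)P 0/1 ✗ · (5,2)Q 1/3 ✓ · (5,3)Q 3/3 ✓ · (5,4)Q 2/2 ✓ · (5,6)P 0/0 ✓
For instance (1,4) has only 0/1 same-type neighbors, below 1/4.

No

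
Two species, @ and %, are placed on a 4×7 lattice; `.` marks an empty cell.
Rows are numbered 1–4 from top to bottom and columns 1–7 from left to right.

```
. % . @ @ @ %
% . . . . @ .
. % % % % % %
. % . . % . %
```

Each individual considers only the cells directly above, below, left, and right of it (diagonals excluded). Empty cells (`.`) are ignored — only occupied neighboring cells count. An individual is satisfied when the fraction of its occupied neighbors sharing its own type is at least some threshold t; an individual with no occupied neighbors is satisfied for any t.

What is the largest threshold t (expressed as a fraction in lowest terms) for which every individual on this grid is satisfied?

(1,2)% — no occupied neighbors
(1,4)@ 1/1
(1,5)@ 2/2
(1,6)@ 2/3
(1,7)% 0/1
(2,1)% — no occupied neighbors
(2,6)@ 1/2
(3,2)% 2/2
(3,3)% 2/2
(3,4)% 2/2
(3,5)% 3/3
(3,6)% 2/3
(3,7)% 2/2
(4,2)% 1/1
(4,5)% 1/1
(4,7)% 1/1
The smallest same-type fraction is 0/1 at (1,7), which reduces to 0/1. Any threshold above that leaves this individual unsatisfied.

0/1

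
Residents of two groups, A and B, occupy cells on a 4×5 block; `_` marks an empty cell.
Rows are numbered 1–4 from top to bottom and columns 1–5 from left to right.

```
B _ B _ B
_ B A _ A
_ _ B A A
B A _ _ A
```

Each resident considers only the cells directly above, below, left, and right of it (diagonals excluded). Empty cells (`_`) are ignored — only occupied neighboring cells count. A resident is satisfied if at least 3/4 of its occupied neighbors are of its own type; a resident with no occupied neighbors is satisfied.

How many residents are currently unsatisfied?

Row 1: (1,1)B 0/0 ✓ · (1,3)B 0/1 ✗ · (1,5)B 0/1 ✗
Row 2: (2,2)B 0/1 ✗ · (2,3)A 0/3 ✗ · (2,5)A 1/2 ✗
Row 3: (3,3)B 0/2 ✗ · (3,4)A 1/2 ✗ · (3,5)A 3/3 ✓
Row 4: (4,1)B 0/1 ✗ · (4,2)A 0/1 ✗ · (4,5)A 1/1 ✓
Unsatisfied: (1,3), (1,5), (2,2), (2,3), (2,5), (3,3), (3,4), (4,1), (4,2) — 9 in total.

9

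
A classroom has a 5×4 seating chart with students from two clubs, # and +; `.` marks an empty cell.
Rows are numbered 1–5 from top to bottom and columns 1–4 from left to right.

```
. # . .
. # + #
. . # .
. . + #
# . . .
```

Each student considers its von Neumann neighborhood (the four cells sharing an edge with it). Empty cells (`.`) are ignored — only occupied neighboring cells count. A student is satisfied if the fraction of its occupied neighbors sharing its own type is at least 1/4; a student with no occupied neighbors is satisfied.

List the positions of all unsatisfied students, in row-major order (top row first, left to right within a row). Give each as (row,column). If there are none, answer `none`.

(1,2)# 1/1 satisfied
(2,2)# 1/2 satisfied
(2,3)+ 0/3 not
(2,4)# 0/1 not
(3,3)# 0/2 not
(4,3)+ 0/2 not
(4,4)# 0/1 not
(5,1)# 0/0 satisfied

(2,3), (2,4), (3,3), (4,3), (4,4)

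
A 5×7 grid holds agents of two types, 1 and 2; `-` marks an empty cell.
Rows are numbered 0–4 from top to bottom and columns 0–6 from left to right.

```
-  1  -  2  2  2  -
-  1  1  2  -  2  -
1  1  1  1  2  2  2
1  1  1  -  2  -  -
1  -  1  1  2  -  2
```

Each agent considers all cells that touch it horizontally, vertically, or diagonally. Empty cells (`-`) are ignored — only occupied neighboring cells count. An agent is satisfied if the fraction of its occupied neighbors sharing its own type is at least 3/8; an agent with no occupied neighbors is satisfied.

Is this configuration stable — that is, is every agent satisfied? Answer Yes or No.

Yes

Row 0: (0,1)1 2/2 ok · (0,3)2 2/3 ok · (0,4)2 4/4 ok · (0,5)2 2/2 ok
Row 1: (1,1)1 5/5 ok · (1,2)1 5/7 ok · (1,3)2 3/6 ok · (1,5)2 5/5 ok
Row 2: (2,0)1 4/4 ok · (2,1)1 7/7 ok · (2,2)1 6/7 ok · (2,3)1 3/6 ok · (2,4)2 4/5 ok · (2,5)2 4/4 ok · (2,6)2 2/2 ok
Row 3: (3,0)1 4/4 ok · (3,1)1 7/7 ok · (3,2)1 6/6 ok · (3,4)2 3/5 ok
Row 4: (4,0)1 2/2 ok · (4,2)1 3/3 ok · (4,3)1 2/4 ok · (4,4)2 1/2 ok · (4,6)2 0/0 ok
All meet the threshold, so the configuration is stable.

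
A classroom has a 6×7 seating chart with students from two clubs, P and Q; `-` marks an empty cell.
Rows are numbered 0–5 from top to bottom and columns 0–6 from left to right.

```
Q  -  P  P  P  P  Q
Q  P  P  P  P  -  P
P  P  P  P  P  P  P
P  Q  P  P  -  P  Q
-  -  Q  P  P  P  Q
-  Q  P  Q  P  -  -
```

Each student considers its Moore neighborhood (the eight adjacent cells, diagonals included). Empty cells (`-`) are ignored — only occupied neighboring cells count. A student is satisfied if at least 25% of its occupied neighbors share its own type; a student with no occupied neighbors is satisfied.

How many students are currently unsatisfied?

(0,0)Q 1/2 ✓
(0,2)P 4/4 ✓
(0,3)P 5/5 ✓
(0,4)P 4/4 ✓
(0,5)P 3/4 ✓
(0,6)Q 0/2 ✗
(1,0)Q 1/4 ✓
(1,1)P 5/7 ✓
(1,2)P 7/7 ✓
(1,3)P 8/8 ✓
(1,4)P 7/7 ✓
(1,6)P 3/4 ✓
(2,0)P 3/5 ✓
(2,1)P 6/8 ✓
(2,2)P 7/8 ✓
(2,3)P 7/7 ✓
(2,4)P 6/6 ✓
(2,5)P 5/6 ✓
(2,6)P 3/4 ✓
(3,0)P 2/3 ✓
(3,1)Q 1/6 ✗
(3,2)P 5/7 ✓
(3,3)P 6/7 ✓
(3,5)P 5/7 ✓
(3,6)Q 1/5 ✗
(4,2)Q 3/7 ✓
(4,3)P 5/7 ✓
(4,4)P 5/6 ✓
(4,5)P 3/5 ✓
(4,6)Q 1/3 ✓
(5,1)Q 1/2 ✓
(5,2)P 1/4 ✓
(5,3)Q 1/5 ✗
(5,4)P 3/4 ✓
Unsatisfied: (0,6), (3,1), (3,6), (5,3) — 4 in total.

4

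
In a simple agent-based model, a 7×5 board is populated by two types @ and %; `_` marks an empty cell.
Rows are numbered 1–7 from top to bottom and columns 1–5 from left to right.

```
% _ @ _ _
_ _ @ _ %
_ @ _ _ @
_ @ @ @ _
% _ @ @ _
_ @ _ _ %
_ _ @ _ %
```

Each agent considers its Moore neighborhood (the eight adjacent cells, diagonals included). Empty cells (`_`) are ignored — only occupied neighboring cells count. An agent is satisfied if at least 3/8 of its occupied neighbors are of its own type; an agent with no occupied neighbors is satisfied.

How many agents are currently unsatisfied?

2

(1,1)% 0/0 ✓
(1,3)@ 1/1 ✓
(2,3)@ 2/2 ✓
(2,5)% 0/1 ✗
(3,2)@ 3/3 ✓
(3,5)@ 1/2 ✓
(4,2)@ 3/4 ✓
(4,3)@ 5/5 ✓
(4,4)@ 4/4 ✓
(5,1)% 0/2 ✗
(5,3)@ 5/5 ✓
(5,4)@ 3/4 ✓
(6,2)@ 2/3 ✓
(6,5)% 1/2 ✓
(7,3)@ 1/1 ✓
(7,5)% 1/1 ✓
Unsatisfied: (2,5), (5,1) — 2 in total.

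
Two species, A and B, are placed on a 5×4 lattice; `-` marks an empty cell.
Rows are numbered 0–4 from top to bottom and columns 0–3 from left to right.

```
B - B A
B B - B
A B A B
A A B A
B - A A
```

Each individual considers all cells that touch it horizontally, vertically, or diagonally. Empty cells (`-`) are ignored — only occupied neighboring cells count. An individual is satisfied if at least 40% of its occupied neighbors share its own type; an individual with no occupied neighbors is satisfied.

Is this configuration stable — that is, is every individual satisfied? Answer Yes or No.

No

(0,0)B 2/2 satisfied
(0,2)B 2/3 satisfied
(0,3)A 0/2 not
(1,0)B 3/4 satisfied
(1,1)B 4/6 satisfied
(1,3)B 2/4 satisfied
(2,0)A 2/5 satisfied
(2,1)B 3/7 satisfied
(2,2)A 2/7 not
(2,3)B 2/4 satisfied
(3,0)A 2/4 satisfied
(3,1)A 4/7 satisfied
(3,2)B 2/7 not
(3,3)A 3/5 satisfied
(4,0)B 0/2 not
(4,2)A 3/4 satisfied
(4,3)A 2/3 satisfied
For instance (0,3) has only 0/2 same-type neighbors, below 2/5.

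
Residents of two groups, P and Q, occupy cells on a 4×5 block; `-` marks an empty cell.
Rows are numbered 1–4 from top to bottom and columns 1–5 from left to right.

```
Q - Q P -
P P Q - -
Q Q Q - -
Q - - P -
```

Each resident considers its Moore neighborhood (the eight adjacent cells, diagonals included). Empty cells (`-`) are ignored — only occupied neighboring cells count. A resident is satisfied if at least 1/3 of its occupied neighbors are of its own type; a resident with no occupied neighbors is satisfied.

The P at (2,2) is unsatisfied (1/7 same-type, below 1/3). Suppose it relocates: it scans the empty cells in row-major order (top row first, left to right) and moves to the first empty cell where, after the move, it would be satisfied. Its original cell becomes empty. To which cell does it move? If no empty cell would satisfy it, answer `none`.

Vacating (2,2). Empty cells in order:
  (1,2): 1/4 same-type → still unsatisfied.
  (1,5): 1/1 same-type → satisfied — stop here.

(1,5)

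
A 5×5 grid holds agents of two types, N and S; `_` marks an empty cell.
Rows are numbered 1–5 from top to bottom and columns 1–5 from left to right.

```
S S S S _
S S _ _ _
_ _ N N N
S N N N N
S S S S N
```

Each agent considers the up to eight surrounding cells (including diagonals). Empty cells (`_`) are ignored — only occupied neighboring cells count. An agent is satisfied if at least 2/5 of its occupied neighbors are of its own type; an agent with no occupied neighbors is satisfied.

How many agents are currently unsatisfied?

Row 1: (1,1)S 3/3 satisfied · (1,2)S 4/4 satisfied · (1,3)S 3/3 satisfied · (1,4)S 1/1 satisfied
Row 2: (2,1)S 3/3 satisfied · (2,2)S 4/5 satisfied
Row 3: (3,3)N 4/5 satisfied · (3,4)N 5/5 satisfied · (3,5)N 3/3 satisfied
Row 4: (4,1)S 2/3 satisfied · (4,2)N 2/6 not · (4,3)N 4/7 satisfied · (4,4)N 6/8 satisfied · (4,5)N 4/5 satisfied
Row 5: (5,1)S 2/3 satisfied · (5,2)S 3/5 satisfied · (5,3)S 2/5 satisfied · (5,4)S 1/5 not · (5,5)N 2/3 satisfied
Unsatisfied: (4,2), (5,4) — 2 in total.

2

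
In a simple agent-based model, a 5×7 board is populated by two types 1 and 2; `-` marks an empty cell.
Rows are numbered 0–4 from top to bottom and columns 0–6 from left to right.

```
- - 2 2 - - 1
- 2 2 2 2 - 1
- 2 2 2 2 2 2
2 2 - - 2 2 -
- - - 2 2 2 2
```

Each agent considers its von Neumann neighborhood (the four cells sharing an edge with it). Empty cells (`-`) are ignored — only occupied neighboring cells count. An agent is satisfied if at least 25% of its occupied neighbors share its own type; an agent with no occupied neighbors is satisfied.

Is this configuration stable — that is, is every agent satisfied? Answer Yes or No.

Yes

(0,2)2 2/2 satisfied
(0,3)2 2/2 satisfied
(0,6)1 1/1 satisfied
(1,1)2 2/2 satisfied
(1,2)2 4/4 satisfied
(1,3)2 4/4 satisfied
(1,4)2 2/2 satisfied
(1,6)1 1/2 satisfied
(2,1)2 3/3 satisfied
(2,2)2 3/3 satisfied
(2,3)2 3/3 satisfied
(2,4)2 4/4 satisfied
(2,5)2 3/3 satisfied
(2,6)2 1/2 satisfied
(3,0)2 1/1 satisfied
(3,1)2 2/2 satisfied
(3,4)2 3/3 satisfied
(3,5)2 3/3 satisfied
(4,3)2 1/1 satisfied
(4,4)2 3/3 satisfied
(4,5)2 3/3 satisfied
(4,6)2 1/1 satisfied
All meet the threshold, so the configuration is stable.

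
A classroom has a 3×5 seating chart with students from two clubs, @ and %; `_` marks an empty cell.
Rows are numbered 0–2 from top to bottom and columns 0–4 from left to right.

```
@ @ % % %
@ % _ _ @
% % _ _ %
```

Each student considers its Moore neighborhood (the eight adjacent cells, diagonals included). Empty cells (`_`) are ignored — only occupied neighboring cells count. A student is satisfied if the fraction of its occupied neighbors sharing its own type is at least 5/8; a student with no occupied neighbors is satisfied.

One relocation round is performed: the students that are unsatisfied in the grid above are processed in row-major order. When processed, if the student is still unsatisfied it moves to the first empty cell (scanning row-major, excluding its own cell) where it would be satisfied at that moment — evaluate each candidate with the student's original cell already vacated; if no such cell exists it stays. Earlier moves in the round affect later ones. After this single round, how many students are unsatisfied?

Initially unsatisfied (in order): (0,1), (0,4), (1,0), (1,1), (1,4), (2,4).
  (0,1): no empty cell satisfies it; stays.
  (0,4) → (1,2).
  (1,0): no empty cell satisfies it; stays.
  (1,1) → (1,3).
  (1,4): no empty cell satisfies it; stays.
  (2,4) → (0,4).
Resulting grid:
@ @ % % %
@ _ % % @
% % _ _ _
Unsatisfied now: (0,1), (1,0), (1,4), (2,0).

4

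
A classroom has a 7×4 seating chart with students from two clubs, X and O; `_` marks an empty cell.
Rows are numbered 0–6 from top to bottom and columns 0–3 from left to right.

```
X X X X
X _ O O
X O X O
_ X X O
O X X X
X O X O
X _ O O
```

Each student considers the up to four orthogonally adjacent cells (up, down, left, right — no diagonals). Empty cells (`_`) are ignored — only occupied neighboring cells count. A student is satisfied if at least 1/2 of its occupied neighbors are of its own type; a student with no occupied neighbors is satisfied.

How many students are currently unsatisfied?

10

Row 0: (0,0)X 2/2 ✓ · (0,1)X 2/2 ✓ · (0,2)X 2/3 ✓ · (0,3)X 1/2 ✓
Row 1: (1,0)X 2/2 ✓ · (1,2)O 1/3 ✗ · (1,3)O 2/3 ✓
Row 2: (2,0)X 1/2 ✓ · (2,1)O 0/3 ✗ · (2,2)X 1/4 ✗ · (2,3)O 2/3 ✓
Row 3: (3,1)X 2/3 ✓ · (3,2)X 3/4 ✓ · (3,3)O 1/3 ✗
Row 4: (4,0)O 0/2 ✗ · (4,1)X 2/4 ✓ · (4,2)X 4/4 ✓ · (4,3)X 1/3 ✗
Row 5: (5,0)X 1/3 ✗ · (5,1)O 0/3 ✗ · (5,2)X 1/4 ✗ · (5,3)O 1/3 ✗
Row 6: (6,0)X 1/1 ✓ · (6,2)O 1/2 ✓ · (6,3)O 2/2 ✓
Unsatisfied: (1,2), (2,1), (2,2), (3,3), (4,0), (4,3), (5,0), (5,1), (5,2), (5,3) — 10 in total.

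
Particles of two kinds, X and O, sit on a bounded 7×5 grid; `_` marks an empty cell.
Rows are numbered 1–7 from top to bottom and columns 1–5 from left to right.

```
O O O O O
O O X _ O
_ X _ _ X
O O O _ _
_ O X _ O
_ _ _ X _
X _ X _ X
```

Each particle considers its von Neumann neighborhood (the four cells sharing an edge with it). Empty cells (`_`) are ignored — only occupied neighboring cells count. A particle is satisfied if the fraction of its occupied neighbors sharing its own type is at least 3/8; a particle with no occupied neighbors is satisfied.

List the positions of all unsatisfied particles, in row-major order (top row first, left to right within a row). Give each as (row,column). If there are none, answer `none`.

(1,1)O 2/2 satisfied
(1,2)O 3/3 satisfied
(1,3)O 2/3 satisfied
(1,4)O 2/2 satisfied
(1,5)O 2/2 satisfied
(2,1)O 2/2 satisfied
(2,2)O 2/4 satisfied
(2,3)X 0/2 not
(2,5)O 1/2 satisfied
(3,2)X 0/2 not
(3,5)X 0/1 not
(4,1)O 1/1 satisfied
(4,2)O 3/4 satisfied
(4,3)O 1/2 satisfied
(5,2)O 1/2 satisfied
(5,3)X 0/2 not
(5,5)O 0/0 satisfied
(6,4)X 0/0 satisfied
(7,1)X 0/0 satisfied
(7,3)X 0/0 satisfied
(7,5)X 0/0 satisfied

(2,3), (3,2), (3,5), (5,3)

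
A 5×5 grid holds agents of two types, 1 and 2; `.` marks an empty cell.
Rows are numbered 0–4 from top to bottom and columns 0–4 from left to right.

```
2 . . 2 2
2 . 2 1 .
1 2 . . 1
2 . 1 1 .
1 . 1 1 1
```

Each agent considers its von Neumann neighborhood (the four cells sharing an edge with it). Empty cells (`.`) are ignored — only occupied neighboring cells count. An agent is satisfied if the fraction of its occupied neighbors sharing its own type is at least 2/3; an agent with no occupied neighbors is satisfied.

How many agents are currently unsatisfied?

8

(0,0)2 1/1 ok
(0,3)2 1/2 unhappy
(0,4)2 1/1 ok
(1,0)2 1/2 unhappy
(1,2)2 0/1 unhappy
(1,3)1 0/2 unhappy
(2,0)1 0/3 unhappy
(2,1)2 0/1 unhappy
(2,4)1 0/0 ok
(3,0)2 0/2 unhappy
(3,2)1 2/2 ok
(3,3)1 2/2 ok
(4,0)1 0/1 unhappy
(4,2)1 2/2 ok
(4,3)1 3/3 ok
(4,4)1 1/1 ok
Unsatisfied: (0,3), (1,0), (1,2), (1,3), (2,0), (2,1), (3,0), (4,0) — 8 in total.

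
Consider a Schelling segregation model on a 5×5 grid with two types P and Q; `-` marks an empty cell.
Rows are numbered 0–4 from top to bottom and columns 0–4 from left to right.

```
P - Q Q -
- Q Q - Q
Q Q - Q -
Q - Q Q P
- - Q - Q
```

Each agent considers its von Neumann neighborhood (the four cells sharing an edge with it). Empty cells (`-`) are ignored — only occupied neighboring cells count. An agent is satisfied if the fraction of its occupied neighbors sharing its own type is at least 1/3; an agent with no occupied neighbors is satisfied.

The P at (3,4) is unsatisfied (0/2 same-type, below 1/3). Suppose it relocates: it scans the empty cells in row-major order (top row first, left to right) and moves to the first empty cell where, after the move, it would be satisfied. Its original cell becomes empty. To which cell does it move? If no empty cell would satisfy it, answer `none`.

(0,1)

Vacating (3,4). Empty cells in order:
  (0,1): 1/3 same-type → satisfied — stop here.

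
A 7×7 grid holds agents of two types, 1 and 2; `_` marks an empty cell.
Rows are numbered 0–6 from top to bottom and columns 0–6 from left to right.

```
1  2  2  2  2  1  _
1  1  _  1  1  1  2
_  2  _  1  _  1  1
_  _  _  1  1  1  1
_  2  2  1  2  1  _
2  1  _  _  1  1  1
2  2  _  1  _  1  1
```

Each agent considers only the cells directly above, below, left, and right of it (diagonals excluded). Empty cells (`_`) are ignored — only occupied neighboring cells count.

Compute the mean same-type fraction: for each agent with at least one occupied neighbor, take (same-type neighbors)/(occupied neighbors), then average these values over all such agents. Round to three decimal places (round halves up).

0.635

(0,0)1 1/2
(0,1)2 1/3
(0,2)2 2/2
(0,3)2 2/3
(0,4)2 1/3
(0,5)1 1/2
(1,0)1 2/2
(1,1)1 1/3
(1,3)1 2/3
(1,4)1 2/3
(1,5)1 3/4
(1,6)2 0/2
(2,1)2 0/1
(2,3)1 2/2
(2,5)1 3/3
(2,6)1 2/3
(3,3)1 3/3
(3,4)1 2/3
(3,5)1 4/4
(3,6)1 2/2
(4,1)2 1/2
(4,2)2 1/2
(4,3)1 1/3
(4,4)2 0/4
(4,5)1 2/3
(5,0)2 1/2
(5,1)1 0/3
(5,4)1 1/2
(5,5)1 4/4
(5,6)1 2/2
(6,0)2 2/2
(6,1)2 1/2
(6,3)1 — no occupied neighbors
(6,5)1 2/2
(6,6)1 2/2
Sum over 34 agents: 1/2 + 1/3 + 2/2 + 2/3 + 1/3 + 1/2 + 2/2 + 1/3 + 2/3 + 2/3 + 3/4 + 0/2 + 0/1 + 2/2 + 3/3 + 2/3 + 3/3 + 2/3 + 4/4 + 2/2 + 1/2 + 1/2 + 1/3 + 0/4 + 2/3 + 1/2 + 0/3 + 1/2 + 4/4 + 2/2 + 2/2 + 1/2 + 2/2 + 2/2 = 259/12; mean = 259/12 ÷ 34 = 259/408 = 0.634803… → 0.635.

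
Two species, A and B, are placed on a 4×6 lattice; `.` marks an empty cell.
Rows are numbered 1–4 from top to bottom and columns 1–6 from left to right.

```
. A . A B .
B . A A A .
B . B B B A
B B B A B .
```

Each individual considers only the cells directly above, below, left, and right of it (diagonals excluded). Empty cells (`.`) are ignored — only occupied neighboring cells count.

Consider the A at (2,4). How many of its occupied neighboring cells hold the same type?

Occupied neighbors of (2,4): (1,4)=A, (3,4)=B, (2,3)=A, (2,5)=A.
Same type (A): 3 of 4.

3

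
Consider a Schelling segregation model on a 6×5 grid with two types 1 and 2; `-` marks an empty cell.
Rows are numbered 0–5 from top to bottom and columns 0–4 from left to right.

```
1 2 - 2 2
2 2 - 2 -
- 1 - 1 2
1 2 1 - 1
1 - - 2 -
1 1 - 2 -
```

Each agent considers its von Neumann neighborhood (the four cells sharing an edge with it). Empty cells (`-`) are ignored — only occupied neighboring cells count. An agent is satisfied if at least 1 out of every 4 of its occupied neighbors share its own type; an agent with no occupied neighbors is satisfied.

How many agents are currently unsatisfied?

7

(0,0)1 0/2 ✗
(0,1)2 1/2 ✓
(0,3)2 2/2 ✓
(0,4)2 1/1 ✓
(1,0)2 1/2 ✓
(1,1)2 2/3 ✓
(1,3)2 1/2 ✓
(2,1)1 0/2 ✗
(2,3)1 0/2 ✗
(2,4)2 0/2 ✗
(3,0)1 1/2 ✓
(3,1)2 0/3 ✗
(3,2)1 0/1 ✗
(3,4)1 0/1 ✗
(4,0)1 2/2 ✓
(4,3)2 1/1 ✓
(5,0)1 2/2 ✓
(5,1)1 1/1 ✓
(5,3)2 1/1 ✓
Unsatisfied: (0,0), (2,1), (2,3), (2,4), (3,1), (3,2), (3,4) — 7 in total.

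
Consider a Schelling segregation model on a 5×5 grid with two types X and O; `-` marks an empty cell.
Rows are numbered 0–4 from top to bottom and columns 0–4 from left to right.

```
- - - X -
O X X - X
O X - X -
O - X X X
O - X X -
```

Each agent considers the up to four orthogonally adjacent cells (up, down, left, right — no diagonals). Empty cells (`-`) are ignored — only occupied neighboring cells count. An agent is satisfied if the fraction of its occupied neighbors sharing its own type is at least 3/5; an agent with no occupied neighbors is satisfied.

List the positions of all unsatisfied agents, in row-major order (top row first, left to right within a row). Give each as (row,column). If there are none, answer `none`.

(0,3)X 0/0 satisfied
(1,0)O 1/2 not
(1,1)X 2/3 satisfied
(1,2)X 1/1 satisfied
(1,4)X 0/0 satisfied
(2,0)O 2/3 satisfied
(2,1)X 1/2 not
(2,3)X 1/1 satisfied
(3,0)O 2/2 satisfied
(3,2)X 2/2 satisfied
(3,3)X 4/4 satisfied
(3,4)X 1/1 satisfied
(4,0)O 1/1 satisfied
(4,2)X 2/2 satisfied
(4,3)X 2/2 satisfied

(1,0), (2,1)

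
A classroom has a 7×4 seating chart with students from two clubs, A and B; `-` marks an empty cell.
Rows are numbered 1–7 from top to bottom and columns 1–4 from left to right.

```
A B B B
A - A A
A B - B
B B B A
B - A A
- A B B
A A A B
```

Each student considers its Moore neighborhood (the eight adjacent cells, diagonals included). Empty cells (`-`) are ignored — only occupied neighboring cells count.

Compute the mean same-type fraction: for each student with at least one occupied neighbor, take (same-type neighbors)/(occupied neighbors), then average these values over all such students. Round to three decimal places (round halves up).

Row 1: (1,1)A 1/2 · (1,2)B 1/4 · (1,3)B 2/4 · (1,4)B 1/3
Row 2: (2,1)A 2/4 · (2,3)A 1/6 · (2,4)A 1/4
Row 3: (3,1)A 1/4 · (3,2)B 3/6 · (3,4)B 1/4
Row 4: (4,1)B 3/4 · (4,2)B 4/6 · (4,3)B 3/6 · (4,4)A 2/4
Row 5: (5,1)B 2/3 · (5,3)A 3/7 · (5,4)A 2/5
Row 6: (6,2)A 4/6 · (6,3)B 2/7 · (6,4)B 2/5
Row 7: (7,1)A 2/2 · (7,2)A 3/4 · (7,3)A 2/5 · (7,4)B 2/3
Sum over 24 students: 1/2 + 1/4 + 2/4 + 1/3 + 2/4 + 1/6 + 1/4 + 1/4 + 3/6 + 1/4 + 3/4 + 4/6 + 3/6 + 2/4 + 2/3 + 3/7 + 2/5 + 4/6 + 2/7 + 2/5 + 2/2 + 3/4 + 2/5 + 2/3 = 1216/105; mean = 1216/105 ÷ 24 = 152/315 = 0.482539… → 0.483.

0.483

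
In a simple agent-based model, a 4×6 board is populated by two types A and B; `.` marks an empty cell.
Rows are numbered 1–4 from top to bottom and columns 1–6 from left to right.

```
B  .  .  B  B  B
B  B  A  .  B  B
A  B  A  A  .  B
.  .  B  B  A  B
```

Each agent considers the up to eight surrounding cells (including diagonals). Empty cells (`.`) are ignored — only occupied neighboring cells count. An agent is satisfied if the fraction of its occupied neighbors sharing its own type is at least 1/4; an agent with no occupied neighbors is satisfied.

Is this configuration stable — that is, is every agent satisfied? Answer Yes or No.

Row 1: (1,1)B 2/2 satisfied · (1,4)B 2/3 satisfied · (1,5)B 4/4 satisfied · (1,6)B 3/3 satisfied
Row 2: (2,1)B 3/4 satisfied · (2,2)B 3/6 satisfied · (2,3)A 2/5 satisfied · (2,5)B 5/6 satisfied · (2,6)B 4/4 satisfied
Row 3: (3,1)A 0/3 not · (3,2)B 3/6 satisfied · (3,3)A 2/6 satisfied · (3,4)A 3/6 satisfied · (3,6)B 3/4 satisfied
Row 4: (4,3)B 2/4 satisfied · (4,4)B 1/4 satisfied · (4,5)A 1/4 satisfied · (4,6)B 1/2 satisfied
For instance (3,1) has only 0/3 same-type neighbors, below 1/4.

No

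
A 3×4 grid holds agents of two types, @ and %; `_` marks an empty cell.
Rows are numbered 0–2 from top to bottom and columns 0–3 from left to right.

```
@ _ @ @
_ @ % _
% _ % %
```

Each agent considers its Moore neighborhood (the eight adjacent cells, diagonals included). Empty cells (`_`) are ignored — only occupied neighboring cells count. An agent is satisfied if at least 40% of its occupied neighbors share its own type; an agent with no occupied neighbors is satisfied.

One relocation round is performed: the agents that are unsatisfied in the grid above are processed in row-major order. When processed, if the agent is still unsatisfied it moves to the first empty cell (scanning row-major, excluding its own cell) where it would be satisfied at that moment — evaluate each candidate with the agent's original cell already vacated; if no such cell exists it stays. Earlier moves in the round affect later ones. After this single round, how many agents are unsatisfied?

1

Initially unsatisfied (in order): (2,0).
  (2,0) → (1,3).
Resulting grid:
@ _ @ @
_ @ % %
_ _ % %
Unsatisfied now: (0,3).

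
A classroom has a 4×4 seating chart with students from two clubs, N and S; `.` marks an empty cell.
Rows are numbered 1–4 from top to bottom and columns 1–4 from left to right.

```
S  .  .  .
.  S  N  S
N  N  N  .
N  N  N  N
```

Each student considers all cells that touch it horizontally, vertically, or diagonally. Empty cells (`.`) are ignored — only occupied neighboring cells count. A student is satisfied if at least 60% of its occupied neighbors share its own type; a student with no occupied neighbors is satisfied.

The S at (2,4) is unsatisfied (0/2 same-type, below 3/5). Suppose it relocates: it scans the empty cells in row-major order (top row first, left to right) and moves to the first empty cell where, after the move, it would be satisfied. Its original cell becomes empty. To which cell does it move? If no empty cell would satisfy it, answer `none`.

(1,2)

Vacating (2,4). Empty cells in order:
  (1,2): 2/3 same-type → satisfied — stop here.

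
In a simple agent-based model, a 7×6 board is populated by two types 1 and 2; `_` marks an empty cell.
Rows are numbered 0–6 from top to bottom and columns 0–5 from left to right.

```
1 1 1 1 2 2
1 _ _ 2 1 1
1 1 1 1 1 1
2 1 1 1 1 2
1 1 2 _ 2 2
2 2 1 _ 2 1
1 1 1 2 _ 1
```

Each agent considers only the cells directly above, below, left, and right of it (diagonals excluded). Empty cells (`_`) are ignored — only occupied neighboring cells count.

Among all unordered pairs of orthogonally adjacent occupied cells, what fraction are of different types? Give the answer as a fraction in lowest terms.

Scan each occupied cell's neighbors to the right and below so each pair is counted once.
From row 0: 4 unlike of 9 pairs (running 4/9).
From row 1: 2 unlike of 6 pairs (running 6/15).
From row 2: 2 unlike of 11 pairs (running 8/26).
From row 3: 5 unlike of 10 pairs (running 13/36).
From row 4: 5 unlike of 8 pairs (running 18/44).
From row 5: 4 unlike of 7 pairs (running 22/51).
From row 6: 1 unlike of 3 pairs (running 23/54).
Total adjacent occupied pairs: 54; unlike-type pairs: 23.
23/54 is already in lowest terms.

23/54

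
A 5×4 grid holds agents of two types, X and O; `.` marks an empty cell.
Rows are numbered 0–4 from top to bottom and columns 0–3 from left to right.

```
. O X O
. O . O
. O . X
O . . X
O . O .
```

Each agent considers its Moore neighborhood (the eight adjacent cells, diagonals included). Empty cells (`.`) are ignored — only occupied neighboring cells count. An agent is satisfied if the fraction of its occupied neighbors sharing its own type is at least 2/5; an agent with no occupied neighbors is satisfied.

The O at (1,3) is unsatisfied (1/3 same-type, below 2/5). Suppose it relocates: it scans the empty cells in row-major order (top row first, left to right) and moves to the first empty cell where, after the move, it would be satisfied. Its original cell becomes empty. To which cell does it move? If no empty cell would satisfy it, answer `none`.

Vacating (1,3). Empty cells in order:
  (0,0): 2/2 same-type → satisfied — stop here.

(0,0)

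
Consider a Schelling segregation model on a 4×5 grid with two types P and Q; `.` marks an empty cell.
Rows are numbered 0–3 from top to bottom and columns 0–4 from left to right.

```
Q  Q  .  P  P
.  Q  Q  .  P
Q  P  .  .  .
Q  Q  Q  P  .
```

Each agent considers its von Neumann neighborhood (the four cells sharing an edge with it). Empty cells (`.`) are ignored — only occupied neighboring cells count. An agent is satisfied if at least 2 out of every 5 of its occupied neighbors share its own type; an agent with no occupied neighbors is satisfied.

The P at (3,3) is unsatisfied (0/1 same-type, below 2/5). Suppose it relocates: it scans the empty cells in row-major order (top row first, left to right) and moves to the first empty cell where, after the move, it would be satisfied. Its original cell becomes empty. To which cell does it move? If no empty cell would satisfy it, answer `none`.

Vacating (3,3). Empty cells in order:
  (0,2): 1/3 same-type → still unsatisfied.
  (1,0): 0/3 same-type → still unsatisfied.
  (1,3): 2/3 same-type → satisfied — stop here.

(1,3)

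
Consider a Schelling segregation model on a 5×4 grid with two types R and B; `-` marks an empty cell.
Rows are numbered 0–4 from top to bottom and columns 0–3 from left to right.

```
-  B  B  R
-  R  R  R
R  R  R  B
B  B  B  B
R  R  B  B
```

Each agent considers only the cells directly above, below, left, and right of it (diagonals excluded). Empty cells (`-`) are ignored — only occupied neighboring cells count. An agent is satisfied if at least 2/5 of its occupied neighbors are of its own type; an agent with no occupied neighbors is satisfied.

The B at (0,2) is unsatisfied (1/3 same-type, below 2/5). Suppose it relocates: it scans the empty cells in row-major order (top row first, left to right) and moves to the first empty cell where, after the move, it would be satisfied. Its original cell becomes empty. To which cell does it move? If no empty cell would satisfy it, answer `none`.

(0,0)

Vacating (0,2). Empty cells in order:
  (0,0): 1/1 same-type → satisfied — stop here.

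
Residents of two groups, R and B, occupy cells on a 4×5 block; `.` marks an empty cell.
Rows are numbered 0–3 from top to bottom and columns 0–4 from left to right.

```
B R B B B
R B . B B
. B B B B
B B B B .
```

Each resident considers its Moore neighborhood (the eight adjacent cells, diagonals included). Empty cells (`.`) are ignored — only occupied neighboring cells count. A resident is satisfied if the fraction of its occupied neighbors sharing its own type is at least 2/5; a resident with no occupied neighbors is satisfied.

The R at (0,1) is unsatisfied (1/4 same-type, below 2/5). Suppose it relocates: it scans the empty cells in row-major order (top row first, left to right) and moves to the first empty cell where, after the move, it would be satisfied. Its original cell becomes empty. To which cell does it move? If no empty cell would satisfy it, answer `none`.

none

Vacating (0,1). Empty cells in order:
  (1,2): 0/7 same-type → still unsatisfied.
  (2,0): 1/5 same-type → still unsatisfied.
  (3,4): 0/3 same-type → still unsatisfied.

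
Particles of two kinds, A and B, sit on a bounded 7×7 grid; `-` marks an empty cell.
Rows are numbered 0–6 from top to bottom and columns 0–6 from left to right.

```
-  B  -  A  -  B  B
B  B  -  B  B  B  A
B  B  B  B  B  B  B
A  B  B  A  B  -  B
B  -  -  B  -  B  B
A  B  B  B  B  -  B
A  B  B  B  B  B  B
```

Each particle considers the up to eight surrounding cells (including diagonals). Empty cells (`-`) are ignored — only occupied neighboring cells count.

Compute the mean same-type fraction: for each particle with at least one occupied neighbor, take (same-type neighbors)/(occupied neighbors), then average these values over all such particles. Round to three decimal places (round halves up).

0.761

(0,1)B 2/2
(0,3)A 0/2
(0,5)B 3/4
(0,6)B 2/3
(1,0)B 4/4
(1,1)B 5/5
(1,3)B 4/5
(1,4)B 6/7
(1,5)B 6/7
(1,6)A 0/5
(2,0)B 4/5
(2,1)B 6/7
(2,2)B 6/7
(2,3)B 6/7
(2,4)B 6/7
(2,5)B 6/7
(2,6)B 3/4
(3,0)A 0/4
(3,1)B 5/6
(3,2)B 5/6
(3,3)A 0/6
(3,4)B 5/6
(3,6)B 4/4
(4,0)B 2/4
(4,3)B 5/6
(4,5)B 5/5
(4,6)B 3/3
(5,0)A 1/4
(5,1)B 4/6
(5,2)B 6/6
(5,3)B 6/6
(5,4)B 6/6
(5,6)B 4/4
(6,0)A 1/3
(6,1)B 3/5
(6,2)B 5/5
(6,3)B 5/5
(6,4)B 4/4
(6,5)B 4/4
(6,6)B 2/2
Sum over 40 particles: 2/2 + 0/2 + 3/4 + 2/3 + 4/4 + 5/5 + 4/5 + 6/7 + 6/7 + 0/5 + 4/5 + 6/7 + 6/7 + 6/7 + 6/7 + 6/7 + 3/4 + 0/4 + 5/6 + 5/6 + 0/6 + 5/6 + 4/4 + 2/4 + 5/6 + 5/5 + 3/3 + 1/4 + 4/6 + 6/6 + 6/6 + 6/6 + 4/4 + 1/3 + 3/5 + 5/5 + 5/5 + 4/4 + 4/4 + 2/2 = 609/20; mean = 609/20 ÷ 40 = 609/800 = 0.76125 → 0.761.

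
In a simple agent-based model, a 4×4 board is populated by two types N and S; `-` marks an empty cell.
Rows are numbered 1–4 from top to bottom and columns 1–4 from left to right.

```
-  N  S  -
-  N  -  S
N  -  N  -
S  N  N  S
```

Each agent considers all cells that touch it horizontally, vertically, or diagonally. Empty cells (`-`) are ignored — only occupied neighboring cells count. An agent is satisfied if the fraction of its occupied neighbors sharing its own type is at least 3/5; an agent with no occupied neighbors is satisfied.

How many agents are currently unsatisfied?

5

Row 1: (1,2)N 1/2 not · (1,3)S 1/3 not
Row 2: (2,2)N 3/4 satisfied · (2,4)S 1/2 not
Row 3: (3,1)N 2/3 satisfied · (3,3)N 3/5 satisfied
Row 4: (4,1)S 0/2 not · (4,2)N 3/4 satisfied · (4,3)N 2/3 satisfied · (4,4)S 0/2 not
Unsatisfied: (1,2), (1,3), (2,4), (4,1), (4,4) — 5 in total.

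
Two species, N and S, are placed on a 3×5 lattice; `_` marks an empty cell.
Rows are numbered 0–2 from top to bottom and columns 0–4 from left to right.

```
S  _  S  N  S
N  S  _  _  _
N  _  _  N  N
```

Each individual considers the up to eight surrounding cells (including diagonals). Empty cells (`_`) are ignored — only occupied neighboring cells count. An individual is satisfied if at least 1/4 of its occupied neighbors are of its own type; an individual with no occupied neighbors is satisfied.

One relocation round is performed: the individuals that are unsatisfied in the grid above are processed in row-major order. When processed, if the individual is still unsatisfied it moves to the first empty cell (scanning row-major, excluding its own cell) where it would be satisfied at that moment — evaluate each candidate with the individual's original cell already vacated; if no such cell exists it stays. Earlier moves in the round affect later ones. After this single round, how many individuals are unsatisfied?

Initially unsatisfied (in order): (0,3), (0,4).
  (0,3) → (0,1).
  (0,4): now satisfied by earlier moves; stays.
Resulting grid:
S N S _ S
N S _ _ _
N _ _ N N
All satisfied now.

0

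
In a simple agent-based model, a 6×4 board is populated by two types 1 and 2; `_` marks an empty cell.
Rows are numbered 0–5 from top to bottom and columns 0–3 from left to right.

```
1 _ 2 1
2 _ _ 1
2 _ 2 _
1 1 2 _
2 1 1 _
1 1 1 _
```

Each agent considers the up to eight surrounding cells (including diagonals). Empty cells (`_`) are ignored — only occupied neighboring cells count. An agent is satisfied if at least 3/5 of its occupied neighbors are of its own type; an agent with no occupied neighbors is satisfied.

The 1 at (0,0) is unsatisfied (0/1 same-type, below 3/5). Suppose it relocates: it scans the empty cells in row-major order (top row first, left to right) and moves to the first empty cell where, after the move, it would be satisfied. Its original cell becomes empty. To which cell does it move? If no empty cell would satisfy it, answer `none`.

(4,3)

Vacating (0,0). Empty cells in order:
  (0,1): 0/2 same-type → still unsatisfied.
  (1,1): 0/4 same-type → still unsatisfied.
  (1,2): 2/4 same-type → still unsatisfied.
  (2,1): 2/6 same-type → still unsatisfied.
  (2,3): 1/3 same-type → still unsatisfied.
  (3,3): 1/3 same-type → still unsatisfied.
  (4,3): 2/3 same-type → satisfied — stop here.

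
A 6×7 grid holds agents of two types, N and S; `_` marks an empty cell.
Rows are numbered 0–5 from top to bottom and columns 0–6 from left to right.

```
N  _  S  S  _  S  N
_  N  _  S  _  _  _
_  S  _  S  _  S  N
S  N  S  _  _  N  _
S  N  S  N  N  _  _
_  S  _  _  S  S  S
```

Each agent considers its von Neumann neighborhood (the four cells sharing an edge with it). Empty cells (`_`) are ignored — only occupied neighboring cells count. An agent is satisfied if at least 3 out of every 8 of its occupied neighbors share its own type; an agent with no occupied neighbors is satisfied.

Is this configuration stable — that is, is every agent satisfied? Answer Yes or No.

(0,0)N 0/0 satisfied
(0,2)S 1/1 satisfied
(0,3)S 2/2 satisfied
(0,5)S 0/1 not
(0,6)N 0/1 not
(1,1)N 0/1 not
(1,3)S 2/2 satisfied
(2,1)S 0/2 not
(2,3)S 1/1 satisfied
(2,5)S 0/2 not
(2,6)N 0/1 not
(3,0)S 1/2 satisfied
(3,1)N 1/4 not
(3,2)S 1/2 satisfied
(3,5)N 0/1 not
(4,0)S 1/2 satisfied
(4,1)N 1/4 not
(4,2)S 1/3 not
(4,3)N 1/2 satisfied
(4,4)N 1/2 satisfied
(5,1)S 0/1 not
(5,4)S 1/2 satisfied
(5,5)S 2/2 satisfied
(5,6)S 1/1 satisfied
For instance (0,5) has only 0/1 same-type neighbors, below 3/8.

No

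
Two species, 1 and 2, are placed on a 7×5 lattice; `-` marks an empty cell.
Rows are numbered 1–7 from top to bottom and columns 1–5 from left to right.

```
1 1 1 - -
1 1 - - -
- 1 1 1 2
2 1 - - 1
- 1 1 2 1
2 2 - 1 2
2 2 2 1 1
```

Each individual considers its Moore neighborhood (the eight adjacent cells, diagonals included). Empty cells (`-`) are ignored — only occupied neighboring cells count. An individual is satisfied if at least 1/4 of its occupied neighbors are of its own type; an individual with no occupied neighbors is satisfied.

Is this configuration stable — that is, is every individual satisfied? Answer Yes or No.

(1,1)1 3/3 ✓
(1,2)1 4/4 ✓
(1,3)1 2/2 ✓
(2,1)1 4/4 ✓
(2,2)1 6/6 ✓
(3,2)1 4/5 ✓
(3,3)1 4/4 ✓
(3,4)1 2/3 ✓
(3,5)2 0/2 ✗
(4,1)2 0/3 ✗
(4,2)1 4/5 ✓
(4,5)1 2/4 ✓
(5,2)1 2/5 ✓
(5,3)1 3/5 ✓
(5,4)2 1/5 ✗
(5,5)1 2/4 ✓
(6,1)2 3/4 ✓
(6,2)2 4/6 ✓
(6,4)1 4/7 ✓
(6,5)2 1/5 ✗
(7,1)2 3/3 ✓
(7,2)2 4/4 ✓
(7,3)2 2/4 ✓
(7,4)1 2/4 ✓
(7,5)1 2/3 ✓
For instance (3,5) has only 0/2 same-type neighbors, below 1/4.

No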